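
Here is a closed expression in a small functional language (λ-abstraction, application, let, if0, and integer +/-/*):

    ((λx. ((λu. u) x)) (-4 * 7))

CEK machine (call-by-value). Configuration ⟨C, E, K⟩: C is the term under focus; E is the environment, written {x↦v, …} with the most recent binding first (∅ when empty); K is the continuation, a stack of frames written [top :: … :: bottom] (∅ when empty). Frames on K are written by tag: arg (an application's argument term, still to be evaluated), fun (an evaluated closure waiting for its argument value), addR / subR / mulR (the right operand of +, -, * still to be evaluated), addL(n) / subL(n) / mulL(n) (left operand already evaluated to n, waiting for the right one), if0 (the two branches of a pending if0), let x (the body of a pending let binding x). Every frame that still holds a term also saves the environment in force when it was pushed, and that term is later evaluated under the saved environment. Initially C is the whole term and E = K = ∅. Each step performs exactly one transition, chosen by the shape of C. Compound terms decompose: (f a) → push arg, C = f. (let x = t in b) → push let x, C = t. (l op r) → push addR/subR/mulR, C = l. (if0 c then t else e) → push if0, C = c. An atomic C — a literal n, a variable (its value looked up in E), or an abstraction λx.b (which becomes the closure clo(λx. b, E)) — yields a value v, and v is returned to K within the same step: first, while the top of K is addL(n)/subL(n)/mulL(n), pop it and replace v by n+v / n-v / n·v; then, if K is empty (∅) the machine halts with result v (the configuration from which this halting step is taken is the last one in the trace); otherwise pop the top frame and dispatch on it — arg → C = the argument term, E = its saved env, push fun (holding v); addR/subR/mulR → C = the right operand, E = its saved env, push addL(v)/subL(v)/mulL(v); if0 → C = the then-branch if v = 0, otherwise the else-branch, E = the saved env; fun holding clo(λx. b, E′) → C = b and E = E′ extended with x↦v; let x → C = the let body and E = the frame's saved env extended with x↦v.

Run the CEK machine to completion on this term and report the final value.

step 0: ⟨C=((λx. ((λu. u) x)) (-4 * 7)); E=∅; K=∅⟩
step 1: ⟨C=(λx. ((λu. u) x)); E=∅; K=[arg]⟩
step 2: ⟨C=(-4 * 7); E=∅; K=[fun]⟩
step 3: ⟨C=-4; E=∅; K=[mulR :: fun]⟩
step 4: ⟨C=7; E=∅; K=[mulL(-4) :: fun]⟩
step 5: ⟨C=((λu. u) x); E={x↦-28}; K=∅⟩
step 6: ⟨C=(λu. u); E={x↦-28}; K=[arg]⟩
step 7: ⟨C=x; E={x↦-28}; K=[fun]⟩
step 8: ⟨C=u; E={u↦-28, x↦-28}; K=∅⟩
→ final value -28

Answer: -28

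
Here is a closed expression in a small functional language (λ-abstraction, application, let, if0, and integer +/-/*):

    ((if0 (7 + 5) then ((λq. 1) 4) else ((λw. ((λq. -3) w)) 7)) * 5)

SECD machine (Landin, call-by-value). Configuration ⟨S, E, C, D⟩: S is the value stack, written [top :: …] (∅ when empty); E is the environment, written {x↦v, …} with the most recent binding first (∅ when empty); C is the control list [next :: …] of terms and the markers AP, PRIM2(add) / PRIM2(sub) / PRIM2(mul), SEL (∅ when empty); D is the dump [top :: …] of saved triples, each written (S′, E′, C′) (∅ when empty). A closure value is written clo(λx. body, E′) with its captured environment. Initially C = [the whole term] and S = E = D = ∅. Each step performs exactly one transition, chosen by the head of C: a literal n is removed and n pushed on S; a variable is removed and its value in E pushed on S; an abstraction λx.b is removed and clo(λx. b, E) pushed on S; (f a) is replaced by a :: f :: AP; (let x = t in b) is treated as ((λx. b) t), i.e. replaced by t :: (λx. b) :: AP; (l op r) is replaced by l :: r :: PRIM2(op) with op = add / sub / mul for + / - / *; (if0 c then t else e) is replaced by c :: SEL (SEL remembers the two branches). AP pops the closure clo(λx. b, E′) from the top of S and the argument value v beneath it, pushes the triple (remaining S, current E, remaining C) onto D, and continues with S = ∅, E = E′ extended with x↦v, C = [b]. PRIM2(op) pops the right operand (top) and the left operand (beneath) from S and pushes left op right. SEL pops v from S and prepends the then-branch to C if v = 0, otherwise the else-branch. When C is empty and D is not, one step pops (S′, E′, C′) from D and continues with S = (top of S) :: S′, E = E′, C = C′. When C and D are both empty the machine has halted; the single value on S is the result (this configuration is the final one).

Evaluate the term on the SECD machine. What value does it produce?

Answer: -15

Derivation:
[0] ⟨S=∅; E=∅; C=[((if0 (7 + 5) then ((λq. 1) 4) else ((λw. ((λq. -3) w)) 7)) * 5)]; D=∅⟩
[1] ⟨S=∅; E=∅; C=[(if0 (7 + 5) then ((λq. 1) 4) else ((λw. ((λq. -3) w)) 7)) :: 5 :: PRIM2(mul)]; D=∅⟩
[2] ⟨S=∅; E=∅; C=[(7 + 5) :: SEL :: 5 :: PRIM2(mul)]; D=∅⟩
[3] ⟨S=∅; E=∅; C=[7 :: 5 :: PRIM2(add) :: SEL :: 5 :: PRIM2(mul)]; D=∅⟩
[4] ⟨S=[7]; E=∅; C=[5 :: PRIM2(add) :: SEL :: 5 :: PRIM2(mul)]; D=∅⟩
[5] ⟨S=[5 :: 7]; E=∅; C=[PRIM2(add) :: SEL :: 5 :: PRIM2(mul)]; D=∅⟩
[6] ⟨S=[12]; E=∅; C=[SEL :: 5 :: PRIM2(mul)]; D=∅⟩
[7] ⟨S=∅; E=∅; C=[((λw. ((λq. -3) w)) 7) :: 5 :: PRIM2(mul)]; D=∅⟩
[8] ⟨S=∅; E=∅; C=[7 :: (λw. ((λq. -3) w)) :: AP :: 5 :: PRIM2(mul)]; D=∅⟩
[9] ⟨S=[7]; E=∅; C=[(λw. ((λq. -3) w)) :: AP :: 5 :: PRIM2(mul)]; D=∅⟩
[10] ⟨S=[clo(λw. ((λq. -3) w), ∅) :: 7]; E=∅; C=[AP :: 5 :: PRIM2(mul)]; D=∅⟩
[11] ⟨S=∅; E={w↦7}; C=[((λq. -3) w)]; D=[(∅, ∅, [5 :: PRIM2(mul)])]⟩
[12] ⟨S=∅; E={w↦7}; C=[w :: (λq. -3) :: AP]; D=[(∅, ∅, [5 :: PRIM2(mul)])]⟩
[13] ⟨S=[7]; E={w↦7}; C=[(λq. -3) :: AP]; D=[(∅, ∅, [5 :: PRIM2(mul)])]⟩
[14] ⟨S=[clo(λq. -3, {w↦7}) :: 7]; E={w↦7}; C=[AP]; D=[(∅, ∅, [5 :: PRIM2(mul)])]⟩
[15] ⟨S=∅; E={q↦7, w↦7}; C=[-3]; D=[(∅, {w↦7}, ∅) :: (∅, ∅, [5 :: PRIM2(mul)])]⟩
[16] ⟨S=[-3]; E={q↦7, w↦7}; C=∅; D=[(∅, {w↦7}, ∅) :: (∅, ∅, [5 :: PRIM2(mul)])]⟩
[17] ⟨S=[-3]; E={w↦7}; C=∅; D=[(∅, ∅, [5 :: PRIM2(mul)])]⟩
[18] ⟨S=[-3]; E=∅; C=[5 :: PRIM2(mul)]; D=∅⟩
[19] ⟨S=[5 :: -3]; E=∅; C=[PRIM2(mul)]; D=∅⟩
[20] ⟨S=[-15]; E=∅; C=∅; D=∅⟩
→ final value -15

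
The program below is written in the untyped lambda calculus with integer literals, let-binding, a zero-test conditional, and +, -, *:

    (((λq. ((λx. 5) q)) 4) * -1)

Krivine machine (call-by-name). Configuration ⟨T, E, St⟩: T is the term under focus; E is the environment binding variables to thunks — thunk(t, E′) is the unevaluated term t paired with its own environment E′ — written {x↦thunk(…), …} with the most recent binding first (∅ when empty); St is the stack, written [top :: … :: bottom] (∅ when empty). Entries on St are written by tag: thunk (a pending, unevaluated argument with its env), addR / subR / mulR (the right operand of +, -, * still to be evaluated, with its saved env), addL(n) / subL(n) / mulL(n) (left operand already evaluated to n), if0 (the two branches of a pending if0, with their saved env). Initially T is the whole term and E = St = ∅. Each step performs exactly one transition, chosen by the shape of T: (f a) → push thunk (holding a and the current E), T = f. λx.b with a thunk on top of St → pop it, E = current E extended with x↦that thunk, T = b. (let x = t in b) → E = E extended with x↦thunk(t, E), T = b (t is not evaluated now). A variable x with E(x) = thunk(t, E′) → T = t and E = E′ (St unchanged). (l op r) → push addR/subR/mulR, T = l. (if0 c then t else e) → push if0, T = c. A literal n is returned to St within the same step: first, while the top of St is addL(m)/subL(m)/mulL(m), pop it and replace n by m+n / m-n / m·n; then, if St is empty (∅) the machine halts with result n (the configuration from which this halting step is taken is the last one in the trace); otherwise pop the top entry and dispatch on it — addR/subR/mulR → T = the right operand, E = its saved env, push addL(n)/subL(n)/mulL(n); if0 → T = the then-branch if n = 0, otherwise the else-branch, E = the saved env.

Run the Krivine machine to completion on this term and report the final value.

step 0: <T=(((λq. ((λx. 5) q)) 4) * -1), E=∅, St=∅>
step 1: <T=((λq. ((λx. 5) q)) 4), E=∅, St=[mulR]>
step 2: <T=(λq. ((λx. 5) q)), E=∅, St=[thunk :: mulR]>
step 3: <T=((λx. 5) q), E={q↦thunk(4, ∅)}, St=[mulR]>
step 4: <T=(λx. 5), E={q↦thunk(4, ∅)}, St=[thunk :: mulR]>
step 5: <T=5, E={x↦thunk(q, {q↦thunk(4, ∅)}), q↦thunk(4, ∅)}, St=[mulR]>
step 6: <T=-1, E=∅, St=[mulL(5)]>
→ final value -5

Answer: -5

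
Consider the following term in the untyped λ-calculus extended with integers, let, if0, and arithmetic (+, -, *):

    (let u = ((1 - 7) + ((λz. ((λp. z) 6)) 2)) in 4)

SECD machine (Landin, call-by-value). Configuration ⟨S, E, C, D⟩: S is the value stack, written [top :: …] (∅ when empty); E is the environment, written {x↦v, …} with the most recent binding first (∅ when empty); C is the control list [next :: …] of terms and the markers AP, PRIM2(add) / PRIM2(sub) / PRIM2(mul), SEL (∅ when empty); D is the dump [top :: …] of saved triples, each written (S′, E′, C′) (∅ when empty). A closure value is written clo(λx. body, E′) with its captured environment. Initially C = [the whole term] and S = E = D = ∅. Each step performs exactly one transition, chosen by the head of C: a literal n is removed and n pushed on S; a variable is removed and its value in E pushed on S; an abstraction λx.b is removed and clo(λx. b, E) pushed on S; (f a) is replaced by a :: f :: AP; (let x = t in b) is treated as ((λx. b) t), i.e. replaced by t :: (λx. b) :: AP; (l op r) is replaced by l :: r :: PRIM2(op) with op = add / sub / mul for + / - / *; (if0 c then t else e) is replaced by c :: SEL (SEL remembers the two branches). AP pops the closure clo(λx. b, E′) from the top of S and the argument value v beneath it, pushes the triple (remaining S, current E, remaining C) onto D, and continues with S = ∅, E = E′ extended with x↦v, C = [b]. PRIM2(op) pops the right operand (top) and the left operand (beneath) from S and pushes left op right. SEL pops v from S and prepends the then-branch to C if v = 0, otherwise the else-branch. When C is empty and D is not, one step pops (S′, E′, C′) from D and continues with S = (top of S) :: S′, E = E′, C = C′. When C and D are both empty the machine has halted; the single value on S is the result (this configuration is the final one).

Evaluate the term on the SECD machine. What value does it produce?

Answer: 4

Derivation:
t=0: [S=∅ | E=∅ | C=[(let u = ((1 - 7) + ((λz. ((λp. z) 6)) 2)) in 4)] | D=∅]
t=1: [S=∅ | E=∅ | C=[((1 - 7) + ((λz. ((λp. z) 6)) 2)) :: (λu. 4) :: AP] | D=∅]
t=2: [S=∅ | E=∅ | C=[(1 - 7) :: ((λz. ((λp. z) 6)) 2) :: PRIM2(add) :: (λu. 4) :: AP] | D=∅]
t=3: [S=∅ | E=∅ | C=[1 :: 7 :: PRIM2(sub) :: ((λz. ((λp. z) 6)) 2) :: PRIM2(add) :: (λu. 4) :: AP] | D=∅]
t=4: [S=[1] | E=∅ | C=[7 :: PRIM2(sub) :: ((λz. ((λp. z) 6)) 2) :: PRIM2(add) :: (λu. 4) :: AP] | D=∅]
t=5: [S=[7 :: 1] | E=∅ | C=[PRIM2(sub) :: ((λz. ((λp. z) 6)) 2) :: PRIM2(add) :: (λu. 4) :: AP] | D=∅]
t=6: [S=[-6] | E=∅ | C=[((λz. ((λp. z) 6)) 2) :: PRIM2(add) :: (λu. 4) :: AP] | D=∅]
t=7: [S=[-6] | E=∅ | C=[2 :: (λz. ((λp. z) 6)) :: AP :: PRIM2(add) :: (λu. 4) :: AP] | D=∅]
t=8: [S=[2 :: -6] | E=∅ | C=[(λz. ((λp. z) 6)) :: AP :: PRIM2(add) :: (λu. 4) :: AP] | D=∅]
t=9: [S=[clo(λz. ((λp. z) 6), ∅) :: 2 :: -6] | E=∅ | C=[AP :: PRIM2(add) :: (λu. 4) :: AP] | D=∅]
t=10: [S=∅ | E={z↦2} | C=[((λp. z) 6)] | D=[([-6], ∅, [PRIM2(add) :: (λu. 4) :: AP])]]
t=11: [S=∅ | E={z↦2} | C=[6 :: (λp. z) :: AP] | D=[([-6], ∅, [PRIM2(add) :: (λu. 4) :: AP])]]
t=12: [S=[6] | E={z↦2} | C=[(λp. z) :: AP] | D=[([-6], ∅, [PRIM2(add) :: (λu. 4) :: AP])]]
t=13: [S=[clo(λp. z, {z↦2}) :: 6] | E={z↦2} | C=[AP] | D=[([-6], ∅, [PRIM2(add) :: (λu. 4) :: AP])]]
t=14: [S=∅ | E={p↦6, z↦2} | C=[z] | D=[(∅, {z↦2}, ∅) :: ([-6], ∅, [PRIM2(add) :: (λu. 4) :: AP])]]
t=15: [S=[2] | E={p↦6, z↦2} | C=∅ | D=[(∅, {z↦2}, ∅) :: ([-6], ∅, [PRIM2(add) :: (λu. 4) :: AP])]]
t=16: [S=[2] | E={z↦2} | C=∅ | D=[([-6], ∅, [PRIM2(add) :: (λu. 4) :: AP])]]
t=17: [S=[2 :: -6] | E=∅ | C=[PRIM2(add) :: (λu. 4) :: AP] | D=∅]
t=18: [S=[-4] | E=∅ | C=[(λu. 4) :: AP] | D=∅]
t=19: [S=[clo(λu. 4, ∅) :: -4] | E=∅ | C=[AP] | D=∅]
t=20: [S=∅ | E={u↦-4} | C=[4] | D=[(∅, ∅, ∅)]]
t=21: [S=[4] | E={u↦-4} | C=∅ | D=[(∅, ∅, ∅)]]
t=22: [S=[4] | E=∅ | C=∅ | D=∅]
→ final value 4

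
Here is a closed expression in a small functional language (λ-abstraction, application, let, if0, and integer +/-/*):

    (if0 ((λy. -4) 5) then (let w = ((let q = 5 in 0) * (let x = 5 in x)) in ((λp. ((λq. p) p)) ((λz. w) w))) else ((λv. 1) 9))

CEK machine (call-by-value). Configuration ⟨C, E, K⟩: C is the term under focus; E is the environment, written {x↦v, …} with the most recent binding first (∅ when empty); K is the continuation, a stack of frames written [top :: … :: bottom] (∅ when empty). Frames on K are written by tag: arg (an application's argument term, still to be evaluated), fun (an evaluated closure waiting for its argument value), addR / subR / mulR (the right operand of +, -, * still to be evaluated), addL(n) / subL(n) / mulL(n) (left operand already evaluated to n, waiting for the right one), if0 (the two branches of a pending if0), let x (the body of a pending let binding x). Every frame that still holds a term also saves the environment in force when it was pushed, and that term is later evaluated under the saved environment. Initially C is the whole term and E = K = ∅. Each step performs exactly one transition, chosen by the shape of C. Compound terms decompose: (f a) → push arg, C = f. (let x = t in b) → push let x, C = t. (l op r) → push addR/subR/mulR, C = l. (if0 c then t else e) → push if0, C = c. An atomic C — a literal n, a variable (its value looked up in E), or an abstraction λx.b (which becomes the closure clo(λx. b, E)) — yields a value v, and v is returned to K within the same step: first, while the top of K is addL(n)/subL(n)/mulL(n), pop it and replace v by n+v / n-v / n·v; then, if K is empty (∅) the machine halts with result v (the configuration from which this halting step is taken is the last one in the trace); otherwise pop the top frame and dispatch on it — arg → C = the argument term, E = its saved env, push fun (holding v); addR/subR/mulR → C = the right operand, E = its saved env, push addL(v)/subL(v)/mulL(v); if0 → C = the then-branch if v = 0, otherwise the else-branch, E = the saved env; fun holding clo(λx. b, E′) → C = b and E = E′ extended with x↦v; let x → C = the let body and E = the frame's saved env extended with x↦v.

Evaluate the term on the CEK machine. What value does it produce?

[0] <C=(if0 ((λy. -4) 5) then (let w = ((let q = 5 in 0) * (let x = 5 in x)) in ((λp. ((λq. p) p)) ((λz. w) w))) else ((λv. 1) 9)), E=∅, K=∅>
[1] <C=((λy. -4) 5), E=∅, K=[if0]>
[2] <C=(λy. -4), E=∅, K=[arg :: if0]>
[3] <C=5, E=∅, K=[fun :: if0]>
[4] <C=-4, E={y↦5}, K=[if0]>
[5] <C=((λv. 1) 9), E=∅, K=∅>
[6] <C=(λv. 1), E=∅, K=[arg]>
[7] <C=9, E=∅, K=[fun]>
[8] <C=1, E={v↦9}, K=∅>
→ final value 1

Answer: 1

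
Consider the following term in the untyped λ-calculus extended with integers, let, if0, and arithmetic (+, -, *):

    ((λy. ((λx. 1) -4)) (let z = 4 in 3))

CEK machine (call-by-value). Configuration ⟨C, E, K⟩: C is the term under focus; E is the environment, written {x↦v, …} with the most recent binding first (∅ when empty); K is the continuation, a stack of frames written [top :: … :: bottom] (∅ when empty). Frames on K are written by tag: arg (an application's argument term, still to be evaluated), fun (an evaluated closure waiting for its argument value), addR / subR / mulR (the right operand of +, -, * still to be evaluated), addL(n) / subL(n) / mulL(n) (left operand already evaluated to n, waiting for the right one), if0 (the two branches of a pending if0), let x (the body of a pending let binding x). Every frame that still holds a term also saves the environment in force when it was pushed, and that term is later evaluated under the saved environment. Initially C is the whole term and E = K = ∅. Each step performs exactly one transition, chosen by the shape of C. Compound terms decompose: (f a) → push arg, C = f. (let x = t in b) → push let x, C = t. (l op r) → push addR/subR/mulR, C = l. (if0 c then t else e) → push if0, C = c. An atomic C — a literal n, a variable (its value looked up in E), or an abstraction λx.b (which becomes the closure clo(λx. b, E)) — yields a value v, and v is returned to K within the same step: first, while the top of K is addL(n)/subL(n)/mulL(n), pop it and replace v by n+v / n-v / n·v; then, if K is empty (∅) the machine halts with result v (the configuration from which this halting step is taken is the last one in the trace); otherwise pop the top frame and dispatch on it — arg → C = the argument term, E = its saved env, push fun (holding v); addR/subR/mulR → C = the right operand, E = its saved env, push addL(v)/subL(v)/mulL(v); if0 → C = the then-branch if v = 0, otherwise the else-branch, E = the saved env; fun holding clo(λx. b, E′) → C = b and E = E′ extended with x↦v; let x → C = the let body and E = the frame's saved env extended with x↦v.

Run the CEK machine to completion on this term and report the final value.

Answer: 1

Machine steps:
t=0: [C=((λy. ((λx. 1) -4)) (let z = 4 in 3)) | E=∅ | K=∅]
t=1: [C=(λy. ((λx. 1) -4)) | E=∅ | K=[arg]]
t=2: [C=(let z = 4 in 3) | E=∅ | K=[fun]]
t=3: [C=4 | E=∅ | K=[let z :: fun]]
t=4: [C=3 | E={z↦4} | K=[fun]]
t=5: [C=((λx. 1) -4) | E={y↦3} | K=∅]
t=6: [C=(λx. 1) | E={y↦3} | K=[arg]]
t=7: [C=-4 | E={y↦3} | K=[fun]]
t=8: [C=1 | E={x↦-4, y↦3} | K=∅]
→ final value 1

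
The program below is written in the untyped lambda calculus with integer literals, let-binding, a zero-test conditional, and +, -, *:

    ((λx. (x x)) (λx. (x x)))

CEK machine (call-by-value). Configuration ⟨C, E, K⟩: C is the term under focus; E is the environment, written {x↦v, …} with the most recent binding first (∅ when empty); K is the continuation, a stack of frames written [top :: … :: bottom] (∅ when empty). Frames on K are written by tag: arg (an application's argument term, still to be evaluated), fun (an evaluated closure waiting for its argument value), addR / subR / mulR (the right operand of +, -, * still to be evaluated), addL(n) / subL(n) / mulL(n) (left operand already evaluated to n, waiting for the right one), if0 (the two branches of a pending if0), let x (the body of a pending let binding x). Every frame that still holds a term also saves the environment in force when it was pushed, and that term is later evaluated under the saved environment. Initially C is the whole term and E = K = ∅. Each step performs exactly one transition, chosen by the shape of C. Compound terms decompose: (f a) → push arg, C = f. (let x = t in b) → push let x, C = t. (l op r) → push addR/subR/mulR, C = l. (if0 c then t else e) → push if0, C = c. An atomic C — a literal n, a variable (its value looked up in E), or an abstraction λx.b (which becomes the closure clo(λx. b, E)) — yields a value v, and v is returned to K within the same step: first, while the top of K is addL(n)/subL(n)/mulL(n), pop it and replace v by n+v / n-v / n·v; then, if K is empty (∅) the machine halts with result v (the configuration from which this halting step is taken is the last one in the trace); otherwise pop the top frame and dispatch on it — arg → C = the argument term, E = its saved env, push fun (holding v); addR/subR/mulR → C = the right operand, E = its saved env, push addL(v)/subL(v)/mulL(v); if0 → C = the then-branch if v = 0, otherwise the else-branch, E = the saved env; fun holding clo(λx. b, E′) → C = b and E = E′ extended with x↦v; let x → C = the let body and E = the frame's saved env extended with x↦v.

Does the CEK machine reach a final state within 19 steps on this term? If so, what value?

t=0: [C=((λx. (x x)) (λx. (x x))) | E=∅ | K=∅]
t=1: [C=(λx. (x x)) | E=∅ | K=[arg]]
t=2: [C=(λx. (x x)) | E=∅ | K=[fun]]
t=3: [C=(x x) | E={x↦clo(λx. (x x), ∅)} | K=∅]
t=4: [C=x | E={x↦clo(λx. (x x), ∅)} | K=[arg]]
t=5: [C=x | E={x↦clo(λx. (x x), ∅)} | K=[fun]]
… configuration repeats with period 3 (steps 3–5 recur indefinitely) …

Answer: DIVERGES (no final state within 19 steps)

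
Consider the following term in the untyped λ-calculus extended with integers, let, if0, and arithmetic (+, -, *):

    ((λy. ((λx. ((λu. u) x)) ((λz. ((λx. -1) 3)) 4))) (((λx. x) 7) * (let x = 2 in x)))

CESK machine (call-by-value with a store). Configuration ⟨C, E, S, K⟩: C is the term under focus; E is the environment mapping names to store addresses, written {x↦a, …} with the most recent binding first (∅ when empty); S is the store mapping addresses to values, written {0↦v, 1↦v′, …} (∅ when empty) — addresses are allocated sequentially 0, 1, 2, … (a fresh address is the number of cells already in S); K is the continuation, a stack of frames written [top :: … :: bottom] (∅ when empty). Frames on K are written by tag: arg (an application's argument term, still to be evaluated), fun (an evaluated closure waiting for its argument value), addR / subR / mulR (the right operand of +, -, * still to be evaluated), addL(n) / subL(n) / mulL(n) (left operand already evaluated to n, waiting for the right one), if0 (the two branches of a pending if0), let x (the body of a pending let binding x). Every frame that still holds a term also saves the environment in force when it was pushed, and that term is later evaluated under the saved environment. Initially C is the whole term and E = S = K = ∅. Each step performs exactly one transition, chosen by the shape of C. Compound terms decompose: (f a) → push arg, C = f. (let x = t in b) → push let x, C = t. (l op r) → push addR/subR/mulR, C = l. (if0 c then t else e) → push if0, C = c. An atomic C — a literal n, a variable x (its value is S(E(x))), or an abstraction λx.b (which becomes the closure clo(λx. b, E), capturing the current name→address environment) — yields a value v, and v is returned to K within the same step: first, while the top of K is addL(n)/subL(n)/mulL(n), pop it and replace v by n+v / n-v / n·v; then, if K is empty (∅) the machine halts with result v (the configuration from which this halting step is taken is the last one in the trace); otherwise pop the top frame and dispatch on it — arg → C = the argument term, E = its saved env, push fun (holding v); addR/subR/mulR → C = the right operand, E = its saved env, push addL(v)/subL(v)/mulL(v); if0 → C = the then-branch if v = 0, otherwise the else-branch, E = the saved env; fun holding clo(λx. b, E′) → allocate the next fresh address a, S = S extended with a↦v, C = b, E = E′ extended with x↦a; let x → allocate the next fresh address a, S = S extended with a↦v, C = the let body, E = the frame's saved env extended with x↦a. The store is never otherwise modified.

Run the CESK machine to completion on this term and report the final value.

Answer: -1

Execution trace:
[0] [C=((λy. ((λx. ((λu. u) x)) ((λz. ((λx. -1) 3)) 4))) (((λx. x) 7) * (let x = 2 in x))) | E=∅ | S=∅ | K=∅]
[1] [C=(λy. ((λx. ((λu. u) x)) ((λz. ((λx. -1) 3)) 4))) | E=∅ | S=∅ | K=[arg]]
[2] [C=(((λx. x) 7) * (let x = 2 in x)) | E=∅ | S=∅ | K=[fun]]
[3] [C=((λx. x) 7) | E=∅ | S=∅ | K=[mulR :: fun]]
[4] [C=(λx. x) | E=∅ | S=∅ | K=[arg :: mulR :: fun]]
[5] [C=7 | E=∅ | S=∅ | K=[fun :: mulR :: fun]]
[6] [C=x | E={x↦0} | S={0↦7} | K=[mulR :: fun]]
[7] [C=(let x = 2 in x) | E=∅ | S={0↦7} | K=[mulL(7) :: fun]]
[8] [C=2 | E=∅ | S={0↦7} | K=[let x :: mulL(7) :: fun]]
[9] [C=x | E={x↦1} | S={0↦7, 1↦2} | K=[mulL(7) :: fun]]
[10] [C=((λx. ((λu. u) x)) ((λz. ((λx. -1) 3)) 4)) | E={y↦2} | S={0↦7, 1↦2, 2↦14} | K=∅]
[11] [C=(λx. ((λu. u) x)) | E={y↦2} | S={0↦7, 1↦2, 2↦14} | K=[arg]]
[12] [C=((λz. ((λx. -1) 3)) 4) | E={y↦2} | S={0↦7, 1↦2, 2↦14} | K=[fun]]
[13] [C=(λz. ((λx. -1) 3)) | E={y↦2} | S={0↦7, 1↦2, 2↦14} | K=[arg :: fun]]
[14] [C=4 | E={y↦2} | S={0↦7, 1↦2, 2↦14} | K=[fun :: fun]]
[15] [C=((λx. -1) 3) | E={z↦3, y↦2} | S={0↦7, 1↦2, 2↦14, 3↦4} | K=[fun]]
[16] [C=(λx. -1) | E={z↦3, y↦2} | S={0↦7, 1↦2, 2↦14, 3↦4} | K=[arg :: fun]]
[17] [C=3 | E={z↦3, y↦2} | S={0↦7, 1↦2, 2↦14, 3↦4} | K=[fun :: fun]]
[18] [C=-1 | E={x↦4, z↦3, y↦2} | S={0↦7, 1↦2, 2↦14, 3↦4, 4↦3} | K=[fun]]
[19] [C=((λu. u) x) | E={x↦5, y↦2} | S={0↦7, 1↦2, 2↦14, 3↦4, 4↦3, 5↦-1} | K=∅]
[20] [C=(λu. u) | E={x↦5, y↦2} | S={0↦7, 1↦2, 2↦14, 3↦4, 4↦3, 5↦-1} | K=[arg]]
[21] [C=x | E={x↦5, y↦2} | S={0↦7, 1↦2, 2↦14, 3↦4, 4↦3, 5↦-1} | K=[fun]]
[22] [C=u | E={u↦6, x↦5, y↦2} | S={0↦7, 1↦2, 2↦14, 3↦4, 4↦3, 5↦-1, 6↦-1} | K=∅]
→ final value -1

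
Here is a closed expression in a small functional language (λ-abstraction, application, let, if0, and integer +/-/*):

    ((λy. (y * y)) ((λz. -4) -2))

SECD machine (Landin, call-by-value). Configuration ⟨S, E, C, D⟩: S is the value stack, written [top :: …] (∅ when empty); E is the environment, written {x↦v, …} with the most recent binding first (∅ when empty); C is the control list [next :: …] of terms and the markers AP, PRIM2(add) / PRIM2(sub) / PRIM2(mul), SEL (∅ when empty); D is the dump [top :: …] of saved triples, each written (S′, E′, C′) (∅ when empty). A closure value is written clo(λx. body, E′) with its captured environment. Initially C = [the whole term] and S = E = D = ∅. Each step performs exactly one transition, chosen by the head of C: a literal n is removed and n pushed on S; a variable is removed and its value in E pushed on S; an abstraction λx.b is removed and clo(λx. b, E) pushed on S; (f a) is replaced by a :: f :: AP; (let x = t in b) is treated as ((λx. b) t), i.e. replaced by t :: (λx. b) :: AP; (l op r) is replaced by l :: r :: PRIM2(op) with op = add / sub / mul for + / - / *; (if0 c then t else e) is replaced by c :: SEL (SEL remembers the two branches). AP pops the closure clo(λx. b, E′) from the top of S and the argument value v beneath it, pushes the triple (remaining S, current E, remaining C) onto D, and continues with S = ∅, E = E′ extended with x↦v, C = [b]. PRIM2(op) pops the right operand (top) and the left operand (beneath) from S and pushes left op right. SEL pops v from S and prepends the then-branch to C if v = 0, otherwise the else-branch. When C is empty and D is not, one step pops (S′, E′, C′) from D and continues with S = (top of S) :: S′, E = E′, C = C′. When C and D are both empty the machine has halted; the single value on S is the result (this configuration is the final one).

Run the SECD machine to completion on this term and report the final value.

[0] ⟨S=∅; E=∅; C=[((λy. (y * y)) ((λz. -4) -2))]; D=∅⟩
[1] ⟨S=∅; E=∅; C=[((λz. -4) -2) :: (λy. (y * y)) :: AP]; D=∅⟩
[2] ⟨S=∅; E=∅; C=[-2 :: (λz. -4) :: AP :: (λy. (y * y)) :: AP]; D=∅⟩
[3] ⟨S=[-2]; E=∅; C=[(λz. -4) :: AP :: (λy. (y * y)) :: AP]; D=∅⟩
[4] ⟨S=[clo(λz. -4, ∅) :: -2]; E=∅; C=[AP :: (λy. (y * y)) :: AP]; D=∅⟩
[5] ⟨S=∅; E={z↦-2}; C=[-4]; D=[(∅, ∅, [(λy. (y * y)) :: AP])]⟩
[6] ⟨S=[-4]; E={z↦-2}; C=∅; D=[(∅, ∅, [(λy. (y * y)) :: AP])]⟩
[7] ⟨S=[-4]; E=∅; C=[(λy. (y * y)) :: AP]; D=∅⟩
[8] ⟨S=[clo(λy. (y * y), ∅) :: -4]; E=∅; C=[AP]; D=∅⟩
[9] ⟨S=∅; E={y↦-4}; C=[(y * y)]; D=[(∅, ∅, ∅)]⟩
[10] ⟨S=∅; E={y↦-4}; C=[y :: y :: PRIM2(mul)]; D=[(∅, ∅, ∅)]⟩
[11] ⟨S=[-4]; E={y↦-4}; C=[y :: PRIM2(mul)]; D=[(∅, ∅, ∅)]⟩
[12] ⟨S=[-4 :: -4]; E={y↦-4}; C=[PRIM2(mul)]; D=[(∅, ∅, ∅)]⟩
[13] ⟨S=[16]; E={y↦-4}; C=∅; D=[(∅, ∅, ∅)]⟩
[14] ⟨S=[16]; E=∅; C=∅; D=∅⟩
→ final value 16

Answer: 16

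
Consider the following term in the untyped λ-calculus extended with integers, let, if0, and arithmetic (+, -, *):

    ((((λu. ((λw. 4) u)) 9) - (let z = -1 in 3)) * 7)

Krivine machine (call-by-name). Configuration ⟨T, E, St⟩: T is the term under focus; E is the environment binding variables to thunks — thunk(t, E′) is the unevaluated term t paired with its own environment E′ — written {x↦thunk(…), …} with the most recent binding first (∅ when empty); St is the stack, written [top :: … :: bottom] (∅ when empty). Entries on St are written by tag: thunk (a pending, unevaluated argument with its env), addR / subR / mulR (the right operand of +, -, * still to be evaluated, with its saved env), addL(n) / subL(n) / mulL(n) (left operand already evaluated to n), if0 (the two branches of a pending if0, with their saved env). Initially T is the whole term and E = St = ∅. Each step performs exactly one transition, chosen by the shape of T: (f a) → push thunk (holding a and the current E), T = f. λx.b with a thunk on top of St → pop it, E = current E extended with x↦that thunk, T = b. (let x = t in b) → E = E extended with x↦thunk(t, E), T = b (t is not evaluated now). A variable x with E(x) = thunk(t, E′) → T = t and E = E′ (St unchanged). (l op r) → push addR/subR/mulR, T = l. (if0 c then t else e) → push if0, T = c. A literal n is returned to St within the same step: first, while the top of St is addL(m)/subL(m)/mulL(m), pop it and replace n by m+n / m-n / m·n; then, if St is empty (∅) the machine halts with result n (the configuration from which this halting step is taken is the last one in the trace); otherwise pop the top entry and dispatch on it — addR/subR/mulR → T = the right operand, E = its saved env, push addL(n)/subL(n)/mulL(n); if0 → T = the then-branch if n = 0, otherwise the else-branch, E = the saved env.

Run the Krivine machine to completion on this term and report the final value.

Answer: 7

Machine steps:
0. <T=((((λu. ((λw. 4) u)) 9) - (let z = -1 in 3)) * 7), E=∅, St=∅>
1. <T=(((λu. ((λw. 4) u)) 9) - (let z = -1 in 3)), E=∅, St=[mulR]>
2. <T=((λu. ((λw. 4) u)) 9), E=∅, St=[subR :: mulR]>
3. <T=(λu. ((λw. 4) u)), E=∅, St=[thunk :: subR :: mulR]>
4. <T=((λw. 4) u), E={u↦thunk(9, ∅)}, St=[subR :: mulR]>
5. <T=(λw. 4), E={u↦thunk(9, ∅)}, St=[thunk :: subR :: mulR]>
6. <T=4, E={w↦thunk(u, {u↦thunk(9, ∅)}), u↦thunk(9, ∅)}, St=[subR :: mulR]>
7. <T=(let z = -1 in 3), E=∅, St=[subL(4) :: mulR]>
8. <T=3, E={z↦thunk(-1, ∅)}, St=[subL(4) :: mulR]>
9. <T=7, E=∅, St=[mulL(1)]>
→ final value 7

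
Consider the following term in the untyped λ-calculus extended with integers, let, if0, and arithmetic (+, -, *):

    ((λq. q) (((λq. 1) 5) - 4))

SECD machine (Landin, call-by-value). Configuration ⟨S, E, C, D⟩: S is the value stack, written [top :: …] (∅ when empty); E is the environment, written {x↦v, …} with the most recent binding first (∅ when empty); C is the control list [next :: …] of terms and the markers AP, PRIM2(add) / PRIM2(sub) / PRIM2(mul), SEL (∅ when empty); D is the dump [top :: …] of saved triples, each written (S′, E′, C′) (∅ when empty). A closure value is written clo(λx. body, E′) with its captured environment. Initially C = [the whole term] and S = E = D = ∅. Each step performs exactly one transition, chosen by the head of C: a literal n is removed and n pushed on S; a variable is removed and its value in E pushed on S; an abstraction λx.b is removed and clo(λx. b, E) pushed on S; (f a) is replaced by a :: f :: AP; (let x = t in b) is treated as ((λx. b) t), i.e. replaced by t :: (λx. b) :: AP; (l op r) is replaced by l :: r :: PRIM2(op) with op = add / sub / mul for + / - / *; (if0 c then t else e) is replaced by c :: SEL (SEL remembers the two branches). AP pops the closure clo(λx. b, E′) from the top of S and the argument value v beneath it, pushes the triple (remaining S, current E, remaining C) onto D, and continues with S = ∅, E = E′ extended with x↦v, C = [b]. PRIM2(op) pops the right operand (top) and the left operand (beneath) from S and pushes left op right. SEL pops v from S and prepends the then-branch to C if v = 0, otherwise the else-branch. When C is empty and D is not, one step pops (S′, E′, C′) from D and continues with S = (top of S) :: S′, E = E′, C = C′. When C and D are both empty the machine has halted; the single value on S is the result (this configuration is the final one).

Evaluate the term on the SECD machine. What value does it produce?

Answer: -3

Machine steps:
0. [S=∅ | E=∅ | C=[((λq. q) (((λq. 1) 5) - 4))] | D=∅]
1. [S=∅ | E=∅ | C=[(((λq. 1) 5) - 4) :: (λq. q) :: AP] | D=∅]
2. [S=∅ | E=∅ | C=[((λq. 1) 5) :: 4 :: PRIM2(sub) :: (λq. q) :: AP] | D=∅]
3. [S=∅ | E=∅ | C=[5 :: (λq. 1) :: AP :: 4 :: PRIM2(sub) :: (λq. q) :: AP] | D=∅]
4. [S=[5] | E=∅ | C=[(λq. 1) :: AP :: 4 :: PRIM2(sub) :: (λq. q) :: AP] | D=∅]
5. [S=[clo(λq. 1, ∅) :: 5] | E=∅ | C=[AP :: 4 :: PRIM2(sub) :: (λq. q) :: AP] | D=∅]
6. [S=∅ | E={q↦5} | C=[1] | D=[(∅, ∅, [4 :: PRIM2(sub) :: (λq. q) :: AP])]]
7. [S=[1] | E={q↦5} | C=∅ | D=[(∅, ∅, [4 :: PRIM2(sub) :: (λq. q) :: AP])]]
8. [S=[1] | E=∅ | C=[4 :: PRIM2(sub) :: (λq. q) :: AP] | D=∅]
9. [S=[4 :: 1] | E=∅ | C=[PRIM2(sub) :: (λq. q) :: AP] | D=∅]
10. [S=[-3] | E=∅ | C=[(λq. q) :: AP] | D=∅]
11. [S=[clo(λq. q, ∅) :: -3] | E=∅ | C=[AP] | D=∅]
12. [S=∅ | E={q↦-3} | C=[q] | D=[(∅, ∅, ∅)]]
13. [S=[-3] | E={q↦-3} | C=∅ | D=[(∅, ∅, ∅)]]
14. [S=[-3] | E=∅ | C=∅ | D=∅]
→ final value -3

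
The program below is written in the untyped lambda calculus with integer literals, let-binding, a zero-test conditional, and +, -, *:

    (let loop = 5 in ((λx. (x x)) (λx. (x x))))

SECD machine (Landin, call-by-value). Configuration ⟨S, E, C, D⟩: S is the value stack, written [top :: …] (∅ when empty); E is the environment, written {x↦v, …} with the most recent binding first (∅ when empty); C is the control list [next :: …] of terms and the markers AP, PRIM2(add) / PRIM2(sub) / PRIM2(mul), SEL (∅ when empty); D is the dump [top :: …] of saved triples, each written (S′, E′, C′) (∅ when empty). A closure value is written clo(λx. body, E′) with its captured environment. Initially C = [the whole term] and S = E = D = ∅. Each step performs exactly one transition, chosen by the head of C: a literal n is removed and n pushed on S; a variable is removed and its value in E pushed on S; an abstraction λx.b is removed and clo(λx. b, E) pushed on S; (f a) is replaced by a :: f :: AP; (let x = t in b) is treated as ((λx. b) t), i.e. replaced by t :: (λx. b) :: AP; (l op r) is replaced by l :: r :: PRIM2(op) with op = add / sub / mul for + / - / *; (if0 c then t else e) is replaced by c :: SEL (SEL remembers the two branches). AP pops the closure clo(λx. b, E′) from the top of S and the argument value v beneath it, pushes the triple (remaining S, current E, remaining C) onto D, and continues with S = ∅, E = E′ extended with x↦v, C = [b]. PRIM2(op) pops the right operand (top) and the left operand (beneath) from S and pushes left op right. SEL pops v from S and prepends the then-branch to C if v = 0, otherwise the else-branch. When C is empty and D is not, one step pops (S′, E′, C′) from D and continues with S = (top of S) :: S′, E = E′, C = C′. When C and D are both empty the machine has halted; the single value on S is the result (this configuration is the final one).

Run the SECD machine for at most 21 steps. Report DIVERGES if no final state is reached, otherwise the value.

0. <S=∅, E=∅, C=[(let loop = 5 in ((λx. (x x)) (λx. (x x))))], D=∅>
1. <S=∅, E=∅, C=[5 :: (λloop. ((λx. (x x)) (λx. (x x)))) :: AP], D=∅>
2. <S=[5], E=∅, C=[(λloop. ((λx. (x x)) (λx. (x x)))) :: AP], D=∅>
3. <S=[clo(λloop. ((λx. (x x)) (λx. (x x))), ∅) :: 5], E=∅, C=[AP], D=∅>
4. <S=∅, E={loop↦5}, C=[((λx. (x x)) (λx. (x x)))], D=[(∅, ∅, ∅)]>
5. <S=∅, E={loop↦5}, C=[(λx. (x x)) :: (λx. (x x)) :: AP], D=[(∅, ∅, ∅)]>
6. <S=[clo(λx. (x x), {loop↦5})], E={loop↦5}, C=[(λx. (x x)) :: AP], D=[(∅, ∅, ∅)]>
7. <S=[clo(λx. (x x), {loop↦5}) :: clo(λx. (x x), {loop↦5})], E={loop↦5}, C=[AP], D=[(∅, ∅, ∅)]>
8. <S=∅, E={x↦clo(λx. (x x), {loop↦5}), loop↦5}, C=[(x x)], D=[(∅, {loop↦5}, ∅) :: (∅, ∅, ∅)]>
9. <S=∅, E={x↦clo(λx. (x x), {loop↦5}), loop↦5}, C=[x :: x :: AP], D=[(∅, {loop↦5}, ∅) :: (∅, ∅, ∅)]>
10. <S=[clo(λx. (x x), {loop↦5})], E={x↦clo(λx. (x x), {loop↦5}), loop↦5}, C=[x :: AP], D=[(∅, {loop↦5}, ∅) :: (∅, ∅, ∅)]>
11. <S=[clo(λx. (x x), {loop↦5}) :: clo(λx. (x x), {loop↦5})], E={x↦clo(λx. (x x), {loop↦5}), loop↦5}, C=[AP], D=[(∅, {loop↦5}, ∅) :: (∅, ∅, ∅)]>
12. <S=∅, E={x↦clo(λx. (x x), {loop↦5}), loop↦5}, C=[(x x)], D=[(∅, {x↦clo(λx. (x x), {loop↦5}), loop↦5}, ∅) :: (∅, {loop↦5}, ∅) :: (∅, ∅, ∅)]>
13. <S=∅, E={x↦clo(λx. (x x), {loop↦5}), loop↦5}, C=[x :: x :: AP], D=[(∅, {x↦clo(λx. (x x), {loop↦5}), loop↦5}, ∅) :: (∅, {loop↦5}, ∅) :: (∅, ∅, ∅)]>
14. <S=[clo(λx. (x x), {loop↦5})], E={x↦clo(λx. (x x), {loop↦5}), loop↦5}, C=[x :: AP], D=[(∅, {x↦clo(λx. (x x), {loop↦5}), loop↦5}, ∅) :: (∅, {loop↦5}, ∅) :: (∅, ∅, ∅)]>
15. <S=[clo(λx. (x x), {loop↦5}) :: clo(λx. (x x), {loop↦5})], E={x↦clo(λx. (x x), {loop↦5}), loop↦5}, C=[AP], D=[(∅, {x↦clo(λx. (x x), {loop↦5}), loop↦5}, ∅) :: (∅, {loop↦5}, ∅) :: (∅, ∅, ∅)]>
16. <S=∅, E={x↦clo(λx. (x x), {loop↦5}), loop↦5}, C=[(x x)], D=[(∅, {x↦clo(λx. (x x), {loop↦5}), loop↦5}, ∅) :: (∅, {x↦clo(λx. (x x), {loop↦5}), loop↦5}, ∅) :: (∅, {loop↦5}, ∅) :: (∅, ∅, ∅)]>
17. <S=∅, E={x↦clo(λx. (x x), {loop↦5}), loop↦5}, C=[x :: x :: AP], D=[(∅, {x↦clo(λx. (x x), {loop↦5}), loop↦5}, ∅) :: (∅, {x↦clo(λx. (x x), {loop↦5}), loop↦5}, ∅) :: (∅, {loop↦5}, ∅) :: (∅, ∅, ∅)]>
18. <S=[clo(λx. (x x), {loop↦5})], E={x↦clo(λx. (x x), {loop↦5}), loop↦5}, C=[x :: AP], D=[(∅, {x↦clo(λx. (x x), {loop↦5}), loop↦5}, ∅) :: (∅, {x↦clo(λx. (x x), {loop↦5}), loop↦5}, ∅) :: (∅, {loop↦5}, ∅) :: (∅, ∅, ∅)]>
19. <S=[clo(λx. (x x), {loop↦5}) :: clo(λx. (x x), {loop↦5})], E={x↦clo(λx. (x x), {loop↦5}), loop↦5}, C=[AP], D=[(∅, {x↦clo(λx. (x x), {loop↦5}), loop↦5}, ∅) :: (∅, {x↦clo(λx. (x x), {loop↦5}), loop↦5}, ∅) :: (∅, {loop↦5}, ∅) :: (∅, ∅, ∅)]>
20. <S=∅, E={x↦clo(λx. (x x), {loop↦5}), loop↦5}, C=[(x x)], D=[(∅, {x↦clo(λx. (x x), {loop↦5}), loop↦5}, ∅) :: (∅, {x↦clo(λx. (x x), {loop↦5}), loop↦5}, ∅) :: (∅, {x↦clo(λx. (x x), {loop↦5}), loop↦5}, ∅) :: (∅, {loop↦5}, ∅) :: (∅, ∅, ∅)]>
21. <S=∅, E={x↦clo(λx. (x x), {loop↦5}), loop↦5}, C=[x :: x :: AP], D=[(∅, {x↦clo(λx. (x x), {loop↦5}), loop↦5}, ∅) :: (∅, {x↦clo(λx. (x x), {loop↦5}), loop↦5}, ∅) :: (∅, {x↦clo(λx. (x x), {loop↦5}), loop↦5}, ∅) :: (∅, {loop↦5}, ∅) :: (∅, ∅, ∅)]>
→ 21 transitions taken and the configuration is still not final: no result within 21 steps

Answer: DIVERGES (no final state within 21 steps)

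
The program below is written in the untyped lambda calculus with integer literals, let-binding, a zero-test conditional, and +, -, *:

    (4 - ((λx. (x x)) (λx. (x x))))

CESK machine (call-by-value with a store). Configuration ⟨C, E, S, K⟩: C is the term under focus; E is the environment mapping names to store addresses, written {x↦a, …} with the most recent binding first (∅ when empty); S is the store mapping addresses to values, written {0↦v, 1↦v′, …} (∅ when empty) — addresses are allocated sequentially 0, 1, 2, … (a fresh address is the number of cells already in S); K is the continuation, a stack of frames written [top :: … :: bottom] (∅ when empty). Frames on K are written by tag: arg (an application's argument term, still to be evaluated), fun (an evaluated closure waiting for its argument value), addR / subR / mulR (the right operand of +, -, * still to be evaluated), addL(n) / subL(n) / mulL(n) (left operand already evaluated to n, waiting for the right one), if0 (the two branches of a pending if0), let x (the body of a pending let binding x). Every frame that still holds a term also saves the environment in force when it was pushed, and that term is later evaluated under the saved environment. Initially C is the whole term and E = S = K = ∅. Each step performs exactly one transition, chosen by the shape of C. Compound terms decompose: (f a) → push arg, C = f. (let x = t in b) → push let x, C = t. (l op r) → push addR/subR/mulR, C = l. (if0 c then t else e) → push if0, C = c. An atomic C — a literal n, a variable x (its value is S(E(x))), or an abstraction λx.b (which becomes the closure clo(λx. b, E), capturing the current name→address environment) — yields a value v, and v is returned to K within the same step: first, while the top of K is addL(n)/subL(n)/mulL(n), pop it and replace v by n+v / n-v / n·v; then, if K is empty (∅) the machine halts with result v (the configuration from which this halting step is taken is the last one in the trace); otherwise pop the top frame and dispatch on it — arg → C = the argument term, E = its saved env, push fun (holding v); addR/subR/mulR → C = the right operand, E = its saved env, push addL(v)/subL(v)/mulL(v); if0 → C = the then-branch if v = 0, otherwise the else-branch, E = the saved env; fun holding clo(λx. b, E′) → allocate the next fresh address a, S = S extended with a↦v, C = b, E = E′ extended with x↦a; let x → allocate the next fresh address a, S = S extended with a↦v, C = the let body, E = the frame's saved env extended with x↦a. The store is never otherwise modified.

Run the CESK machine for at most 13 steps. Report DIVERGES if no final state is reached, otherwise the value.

0. ⟨C=(4 - ((λx. (x x)) (λx. (x x)))); E=∅; S=∅; K=∅⟩
1. ⟨C=4; E=∅; S=∅; K=[subR]⟩
2. ⟨C=((λx. (x x)) (λx. (x x))); E=∅; S=∅; K=[subL(4)]⟩
3. ⟨C=(λx. (x x)); E=∅; S=∅; K=[arg :: subL(4)]⟩
4. ⟨C=(λx. (x x)); E=∅; S=∅; K=[fun :: subL(4)]⟩
5. ⟨C=(x x); E={x↦0}; S={0↦clo(λx. (x x), ∅)}; K=[subL(4)]⟩
6. ⟨C=x; E={x↦0}; S={0↦clo(λx. (x x), ∅)}; K=[arg :: subL(4)]⟩
7. ⟨C=x; E={x↦0}; S={0↦clo(λx. (x x), ∅)}; K=[fun :: subL(4)]⟩
8. ⟨C=(x x); E={x↦1}; S={0↦clo(λx. (x x), ∅), 1↦clo(λx. (x x), ∅)}; K=[subL(4)]⟩
9. ⟨C=x; E={x↦1}; S={0↦clo(λx. (x x), ∅), 1↦clo(λx. (x x), ∅)}; K=[arg :: subL(4)]⟩
10. ⟨C=x; E={x↦1}; S={0↦clo(λx. (x x), ∅), 1↦clo(λx. (x x), ∅)}; K=[fun :: subL(4)]⟩
11. ⟨C=(x x); E={x↦2}; S={0↦clo(λx. (x x), ∅), 1↦clo(λx. (x x), ∅), 2↦clo(λx. (x x), ∅)}; K=[subL(4)]⟩
12. ⟨C=x; E={x↦2}; S={0↦clo(λx. (x x), ∅), 1↦clo(λx. (x x), ∅), 2↦clo(λx. (x x), ∅)}; K=[arg :: subL(4)]⟩
13. ⟨C=x; E={x↦2}; S={0↦clo(λx. (x x), ∅), 1↦clo(λx. (x x), ∅), 2↦clo(λx. (x x), ∅)}; K=[fun :: subL(4)]⟩
→ 13 transitions taken and the configuration is still not final: no result within 13 steps

Answer: DIVERGES (no final state within 13 steps)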